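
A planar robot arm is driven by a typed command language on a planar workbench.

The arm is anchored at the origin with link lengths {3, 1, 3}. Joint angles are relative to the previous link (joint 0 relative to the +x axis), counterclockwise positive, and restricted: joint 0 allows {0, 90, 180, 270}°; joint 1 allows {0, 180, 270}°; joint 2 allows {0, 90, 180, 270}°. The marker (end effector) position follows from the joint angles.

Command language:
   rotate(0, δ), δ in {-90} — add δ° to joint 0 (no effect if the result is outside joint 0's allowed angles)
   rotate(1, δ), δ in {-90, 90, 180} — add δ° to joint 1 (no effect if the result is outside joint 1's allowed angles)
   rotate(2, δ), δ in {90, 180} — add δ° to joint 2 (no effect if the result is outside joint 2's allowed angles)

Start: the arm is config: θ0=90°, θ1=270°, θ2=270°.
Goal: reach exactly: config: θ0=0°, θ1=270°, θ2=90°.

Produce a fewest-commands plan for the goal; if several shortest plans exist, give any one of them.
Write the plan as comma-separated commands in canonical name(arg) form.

rotate(0, -90), rotate(2, 180)

from: config: θ0=90°, θ1=270°, θ2=270°
t=1 rotate(0, -90) ⇒ config: θ0=0°, θ1=270°, θ2=270°
t=2 rotate(2, 180) ⇒ config: θ0=0°, θ1=270°, θ2=90°
nothing shorter than 2 reaches the goal.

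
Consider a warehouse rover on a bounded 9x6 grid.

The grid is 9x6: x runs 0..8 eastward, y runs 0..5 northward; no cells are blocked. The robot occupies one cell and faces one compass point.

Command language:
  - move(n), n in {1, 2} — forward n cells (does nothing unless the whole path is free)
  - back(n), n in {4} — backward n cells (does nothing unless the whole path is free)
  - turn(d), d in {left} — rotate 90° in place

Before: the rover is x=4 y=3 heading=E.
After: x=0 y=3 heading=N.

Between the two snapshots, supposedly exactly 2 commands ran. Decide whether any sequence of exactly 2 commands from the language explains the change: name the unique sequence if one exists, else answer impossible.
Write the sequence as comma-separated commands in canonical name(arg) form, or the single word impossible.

back(4), turn(left)

key: running turn(left) before back(4) would end elsewhere — order is forced
start: x=4 y=3 heading=E
1. back(4) → x=0 y=3 heading=E
2. turn(left) → x=0 y=3 heading=N
no other 2-command option fits: unique.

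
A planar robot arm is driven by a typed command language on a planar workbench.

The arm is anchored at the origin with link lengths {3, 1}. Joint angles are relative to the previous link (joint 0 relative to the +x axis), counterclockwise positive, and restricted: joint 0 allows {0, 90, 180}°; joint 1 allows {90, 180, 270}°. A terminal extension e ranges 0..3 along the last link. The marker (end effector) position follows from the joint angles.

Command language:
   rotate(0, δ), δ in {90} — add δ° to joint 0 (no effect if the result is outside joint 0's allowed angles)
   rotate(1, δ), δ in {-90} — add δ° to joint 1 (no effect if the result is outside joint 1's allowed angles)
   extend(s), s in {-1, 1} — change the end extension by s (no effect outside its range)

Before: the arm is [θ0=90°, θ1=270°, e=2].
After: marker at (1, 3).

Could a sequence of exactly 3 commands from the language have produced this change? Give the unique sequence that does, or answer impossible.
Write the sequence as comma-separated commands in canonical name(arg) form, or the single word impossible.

t0: [θ0=90°, θ1=270°, e=2]
1. extend(-1) → [θ0=90°, θ1=270°, e=1]
2. extend(-1) → [θ0=90°, θ1=270°, e=0]
3. extend(-1) → [θ0=90°, θ1=270°, e=0]
no rival 3-sequence matches.

extend(-1), extend(-1), extend(-1)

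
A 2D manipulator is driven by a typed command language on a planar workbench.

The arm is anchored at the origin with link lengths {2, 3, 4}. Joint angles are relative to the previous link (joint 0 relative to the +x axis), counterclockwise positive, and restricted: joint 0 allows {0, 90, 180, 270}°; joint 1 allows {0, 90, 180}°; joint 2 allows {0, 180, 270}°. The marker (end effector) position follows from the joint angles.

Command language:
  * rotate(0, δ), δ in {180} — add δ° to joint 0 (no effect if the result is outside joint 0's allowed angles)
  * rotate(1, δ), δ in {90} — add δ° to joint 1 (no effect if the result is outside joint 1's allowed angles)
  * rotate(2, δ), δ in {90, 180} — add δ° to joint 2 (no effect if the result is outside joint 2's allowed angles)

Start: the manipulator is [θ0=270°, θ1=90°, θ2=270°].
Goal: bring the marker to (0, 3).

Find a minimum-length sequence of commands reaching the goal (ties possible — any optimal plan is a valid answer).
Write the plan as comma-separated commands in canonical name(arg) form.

from: [θ0=270°, θ1=90°, θ2=270°]
step 1 (rotate(0, 180)): [θ0=90°, θ1=90°, θ2=270°]
step 2 (rotate(2, 90)): [θ0=90°, θ1=90°, θ2=0°]
step 3 (rotate(2, 180)): [θ0=90°, θ1=90°, θ2=180°]
step 4 (rotate(1, 90)): [θ0=90°, θ1=180°, θ2=180°]
no 3-step plan works, so 4 is optimal.

rotate(0, 180), rotate(2, 90), rotate(2, 180), rotate(1, 90)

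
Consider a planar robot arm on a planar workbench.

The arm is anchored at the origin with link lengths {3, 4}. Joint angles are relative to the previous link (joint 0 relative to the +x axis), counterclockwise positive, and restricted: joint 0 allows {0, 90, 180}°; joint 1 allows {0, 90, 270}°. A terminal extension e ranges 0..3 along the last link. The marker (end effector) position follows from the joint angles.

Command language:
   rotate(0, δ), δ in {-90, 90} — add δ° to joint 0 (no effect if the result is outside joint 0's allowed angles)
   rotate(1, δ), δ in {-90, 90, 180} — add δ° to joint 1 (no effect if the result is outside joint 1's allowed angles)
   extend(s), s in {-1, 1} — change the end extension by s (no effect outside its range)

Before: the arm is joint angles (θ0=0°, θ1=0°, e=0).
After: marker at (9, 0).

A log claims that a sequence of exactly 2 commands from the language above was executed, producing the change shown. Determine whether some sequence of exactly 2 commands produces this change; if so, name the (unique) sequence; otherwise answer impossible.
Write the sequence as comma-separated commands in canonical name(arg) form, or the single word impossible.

from: joint angles (θ0=0°, θ1=0°, e=0)
1. extend(1) → joint angles (θ0=0°, θ1=0°, e=1)
2. extend(1) → joint angles (θ0=0°, θ1=0°, e=2)
all 49 alternatives checked — unique.

extend(1), extend(1)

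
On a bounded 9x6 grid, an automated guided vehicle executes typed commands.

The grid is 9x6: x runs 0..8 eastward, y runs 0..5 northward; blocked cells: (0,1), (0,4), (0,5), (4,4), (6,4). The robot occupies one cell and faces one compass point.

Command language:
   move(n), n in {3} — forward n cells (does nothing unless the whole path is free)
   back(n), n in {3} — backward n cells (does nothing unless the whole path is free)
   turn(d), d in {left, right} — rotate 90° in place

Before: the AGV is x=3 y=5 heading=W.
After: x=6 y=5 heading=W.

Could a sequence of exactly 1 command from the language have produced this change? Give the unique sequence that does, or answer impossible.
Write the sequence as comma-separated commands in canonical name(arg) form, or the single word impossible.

key: still facing W — the one step turns nothing
from: x=3 y=5 heading=W
[1] after back(3): x=6 y=5 heading=W
no rival 1-sequence matches.

back(3)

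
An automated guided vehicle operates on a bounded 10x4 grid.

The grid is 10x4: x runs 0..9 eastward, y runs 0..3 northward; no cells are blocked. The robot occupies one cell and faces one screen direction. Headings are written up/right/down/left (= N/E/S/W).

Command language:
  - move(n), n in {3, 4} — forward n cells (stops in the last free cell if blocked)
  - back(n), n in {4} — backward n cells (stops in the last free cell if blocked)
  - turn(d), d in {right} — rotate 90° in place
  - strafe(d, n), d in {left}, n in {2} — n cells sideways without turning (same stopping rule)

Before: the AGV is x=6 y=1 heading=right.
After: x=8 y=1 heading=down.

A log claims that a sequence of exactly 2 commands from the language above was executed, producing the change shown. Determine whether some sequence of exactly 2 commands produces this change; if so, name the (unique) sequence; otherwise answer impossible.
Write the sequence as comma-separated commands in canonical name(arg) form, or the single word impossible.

turn(right), strafe(left, 2)

key: running strafe(left, 2) before turn(right) would end elsewhere — order is forced
t0: x=6 y=1 heading=right
1. turn(right) → x=6 y=1 heading=down
2. strafe(left, 2) → x=8 y=1 heading=down
uniquely the one of 25 2-step routes that fits.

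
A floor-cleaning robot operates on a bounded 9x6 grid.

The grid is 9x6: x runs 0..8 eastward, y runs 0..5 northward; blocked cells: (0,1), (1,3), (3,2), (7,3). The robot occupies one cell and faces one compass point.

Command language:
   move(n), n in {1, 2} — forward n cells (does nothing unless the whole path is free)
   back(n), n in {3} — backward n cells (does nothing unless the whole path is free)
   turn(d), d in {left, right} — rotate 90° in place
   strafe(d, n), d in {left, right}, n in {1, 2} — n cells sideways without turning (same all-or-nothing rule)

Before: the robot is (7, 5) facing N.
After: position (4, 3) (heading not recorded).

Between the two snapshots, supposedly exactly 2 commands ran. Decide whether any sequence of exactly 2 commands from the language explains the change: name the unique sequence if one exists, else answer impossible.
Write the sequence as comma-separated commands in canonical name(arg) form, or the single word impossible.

checked all 2-command options: none fits.

impossible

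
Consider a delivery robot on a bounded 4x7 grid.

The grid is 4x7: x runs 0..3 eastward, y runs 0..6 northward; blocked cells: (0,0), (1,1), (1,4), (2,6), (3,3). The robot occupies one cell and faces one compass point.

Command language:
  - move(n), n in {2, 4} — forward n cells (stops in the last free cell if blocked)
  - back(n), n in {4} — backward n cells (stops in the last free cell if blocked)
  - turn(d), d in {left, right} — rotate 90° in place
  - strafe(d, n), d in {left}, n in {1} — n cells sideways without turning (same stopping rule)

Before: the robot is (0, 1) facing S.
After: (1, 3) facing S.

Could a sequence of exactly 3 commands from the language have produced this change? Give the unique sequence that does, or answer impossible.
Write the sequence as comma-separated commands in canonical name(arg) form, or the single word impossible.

back(4), move(2), strafe(left, 1)

key: running strafe(left, 1) before back(4) would end elsewhere — order is forced
t0: (0, 1) facing S
1. back(4) → (0, 5) facing S
2. move(2) → (0, 3) facing S
3. strafe(left, 1) → (1, 3) facing S
no other 3-command option fits: unique.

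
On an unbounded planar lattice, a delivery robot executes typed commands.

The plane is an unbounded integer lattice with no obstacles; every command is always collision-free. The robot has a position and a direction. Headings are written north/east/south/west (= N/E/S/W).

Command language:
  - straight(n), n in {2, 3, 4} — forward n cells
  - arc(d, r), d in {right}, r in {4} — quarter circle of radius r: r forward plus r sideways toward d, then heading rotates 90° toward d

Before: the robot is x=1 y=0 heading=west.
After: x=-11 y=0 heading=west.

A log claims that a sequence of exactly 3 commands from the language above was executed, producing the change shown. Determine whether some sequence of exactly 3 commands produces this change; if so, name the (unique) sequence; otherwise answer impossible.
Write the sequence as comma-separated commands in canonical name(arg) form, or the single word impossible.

straight(4), straight(4), straight(4)

key: heading stays W — no command in the sequence turns
t0: x=1 y=0 heading=west
step 1 (straight(4)): x=-3 y=0 heading=west
step 2 (straight(4)): x=-7 y=0 heading=west
step 3 (straight(4)): x=-11 y=0 heading=west
no rival 3-sequence matches.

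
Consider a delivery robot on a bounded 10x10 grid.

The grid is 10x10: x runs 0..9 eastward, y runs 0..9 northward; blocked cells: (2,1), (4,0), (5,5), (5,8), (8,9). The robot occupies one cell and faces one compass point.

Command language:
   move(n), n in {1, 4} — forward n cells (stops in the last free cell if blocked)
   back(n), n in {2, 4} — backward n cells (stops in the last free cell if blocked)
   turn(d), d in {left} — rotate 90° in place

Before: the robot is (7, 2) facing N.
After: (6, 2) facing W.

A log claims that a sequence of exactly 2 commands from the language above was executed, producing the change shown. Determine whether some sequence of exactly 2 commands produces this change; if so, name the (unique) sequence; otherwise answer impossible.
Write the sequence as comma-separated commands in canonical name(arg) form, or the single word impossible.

turn(left), move(1)

key: position moved to (6,2) AND the heading swung to W — translation plus rotation needed
start: (7, 2) facing N
t=1 turn(left) ⇒ (7, 2) facing W
t=2 move(1) ⇒ (6, 2) facing W
uniquely the one of 25 2-step routes that fits.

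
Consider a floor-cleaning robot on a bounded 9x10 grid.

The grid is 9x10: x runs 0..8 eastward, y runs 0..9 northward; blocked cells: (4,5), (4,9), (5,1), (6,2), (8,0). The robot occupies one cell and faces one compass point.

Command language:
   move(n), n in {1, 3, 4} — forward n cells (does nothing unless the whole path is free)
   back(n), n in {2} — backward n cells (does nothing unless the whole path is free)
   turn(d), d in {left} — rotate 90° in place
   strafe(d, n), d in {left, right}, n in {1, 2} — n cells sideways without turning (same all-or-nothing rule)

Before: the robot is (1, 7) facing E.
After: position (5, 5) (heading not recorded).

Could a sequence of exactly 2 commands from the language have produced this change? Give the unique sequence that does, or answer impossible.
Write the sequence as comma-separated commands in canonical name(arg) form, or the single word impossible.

move(4), strafe(right, 2)

key: running strafe(right, 2) before move(4) would end elsewhere — order is forced
t0: (1, 7) facing E
step 1 (move(4)): (5, 7) facing E
step 2 (strafe(right, 2)): (5, 5) facing E
no rival 2-sequence matches.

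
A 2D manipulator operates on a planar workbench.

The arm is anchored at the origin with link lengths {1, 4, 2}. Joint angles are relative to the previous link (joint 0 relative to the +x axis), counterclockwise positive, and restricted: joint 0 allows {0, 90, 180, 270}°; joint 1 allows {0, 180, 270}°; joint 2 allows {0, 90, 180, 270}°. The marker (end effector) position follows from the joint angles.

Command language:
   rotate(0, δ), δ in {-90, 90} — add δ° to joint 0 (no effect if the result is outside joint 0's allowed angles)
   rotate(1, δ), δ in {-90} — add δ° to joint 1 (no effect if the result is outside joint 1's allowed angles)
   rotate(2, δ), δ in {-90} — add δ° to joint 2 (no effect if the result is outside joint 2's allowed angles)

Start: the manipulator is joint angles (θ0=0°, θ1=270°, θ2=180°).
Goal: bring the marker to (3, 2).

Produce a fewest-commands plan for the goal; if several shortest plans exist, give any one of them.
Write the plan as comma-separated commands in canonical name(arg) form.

initial: joint angles (θ0=0°, θ1=270°, θ2=180°)
[1] after rotate(0, 90): joint angles (θ0=90°, θ1=270°, θ2=180°)
[2] after rotate(0, 90): joint angles (θ0=180°, θ1=270°, θ2=180°)
[3] after rotate(1, -90): joint angles (θ0=180°, θ1=180°, θ2=180°)
[4] after rotate(2, -90): joint angles (θ0=180°, θ1=180°, θ2=90°)
minimal: 4 command(s), checked below 4.

rotate(0, 90), rotate(0, 90), rotate(1, -90), rotate(2, -90)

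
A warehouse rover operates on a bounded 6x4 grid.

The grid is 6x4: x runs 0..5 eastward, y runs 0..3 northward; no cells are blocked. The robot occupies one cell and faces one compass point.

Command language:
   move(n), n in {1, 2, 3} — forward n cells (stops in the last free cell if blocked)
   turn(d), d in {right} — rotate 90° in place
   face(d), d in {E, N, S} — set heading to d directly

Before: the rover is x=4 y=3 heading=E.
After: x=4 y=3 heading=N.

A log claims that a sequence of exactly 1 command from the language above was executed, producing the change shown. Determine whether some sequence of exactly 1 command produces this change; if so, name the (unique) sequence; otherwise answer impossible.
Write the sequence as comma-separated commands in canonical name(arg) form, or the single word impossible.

face(N)

key: parked at (4,3) the whole time — nothing moves the robot
start: x=4 y=3 heading=E
1. face(N) → x=4 y=3 heading=N
no other 1-command option fits: unique.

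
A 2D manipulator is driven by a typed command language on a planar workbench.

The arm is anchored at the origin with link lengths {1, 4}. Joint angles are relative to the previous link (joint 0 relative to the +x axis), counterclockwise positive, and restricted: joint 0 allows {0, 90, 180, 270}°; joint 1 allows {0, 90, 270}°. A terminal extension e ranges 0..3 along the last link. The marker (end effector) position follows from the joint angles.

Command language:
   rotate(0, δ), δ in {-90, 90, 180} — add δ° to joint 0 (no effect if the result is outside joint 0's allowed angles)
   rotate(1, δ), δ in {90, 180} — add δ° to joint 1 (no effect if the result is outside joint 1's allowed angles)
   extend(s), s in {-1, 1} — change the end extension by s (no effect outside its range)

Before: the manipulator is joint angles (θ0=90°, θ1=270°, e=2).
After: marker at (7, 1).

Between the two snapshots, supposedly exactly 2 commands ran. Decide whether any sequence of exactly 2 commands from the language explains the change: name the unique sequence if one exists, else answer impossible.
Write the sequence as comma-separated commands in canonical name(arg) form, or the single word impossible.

extend(1), extend(1)

t0: joint angles (θ0=90°, θ1=270°, e=2)
[1] after extend(1): joint angles (θ0=90°, θ1=270°, e=3)
[2] after extend(1): joint angles (θ0=90°, θ1=270°, e=3)
all 49 alternatives checked — unique.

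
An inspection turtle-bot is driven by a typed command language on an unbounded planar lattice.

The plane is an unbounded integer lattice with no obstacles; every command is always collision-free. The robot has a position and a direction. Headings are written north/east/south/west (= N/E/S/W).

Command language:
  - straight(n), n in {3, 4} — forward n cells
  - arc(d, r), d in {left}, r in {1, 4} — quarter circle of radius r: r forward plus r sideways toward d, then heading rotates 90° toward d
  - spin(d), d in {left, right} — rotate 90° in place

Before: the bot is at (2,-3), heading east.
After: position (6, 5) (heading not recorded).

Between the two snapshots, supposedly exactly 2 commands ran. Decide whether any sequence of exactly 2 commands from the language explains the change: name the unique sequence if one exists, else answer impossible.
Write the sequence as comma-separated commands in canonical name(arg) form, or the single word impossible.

key: order matters: swapping arc(left, 4) and straight(4) lands elsewhere
from: at (2,-3), heading east
[1] after arc(left, 4): at (6,1), heading north
[2] after straight(4): at (6,5), heading north
all 36 alternatives checked — unique.

arc(left, 4), straight(4)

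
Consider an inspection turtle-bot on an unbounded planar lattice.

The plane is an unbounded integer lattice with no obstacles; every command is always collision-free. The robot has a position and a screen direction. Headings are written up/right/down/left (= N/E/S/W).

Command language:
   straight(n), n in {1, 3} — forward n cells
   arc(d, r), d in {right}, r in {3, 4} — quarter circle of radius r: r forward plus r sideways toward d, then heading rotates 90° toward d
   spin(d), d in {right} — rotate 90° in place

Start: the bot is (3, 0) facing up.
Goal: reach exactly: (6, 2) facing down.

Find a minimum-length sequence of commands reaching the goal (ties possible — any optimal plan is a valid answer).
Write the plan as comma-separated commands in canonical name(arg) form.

from: (3, 0) facing up
step 1 (arc(right, 3)): (6, 3) facing right
step 2 (spin(right)): (6, 3) facing down
step 3 (straight(1)): (6, 2) facing down
minimal: 3 command(s), checked below 3.

arc(right, 3), spin(right), straight(1)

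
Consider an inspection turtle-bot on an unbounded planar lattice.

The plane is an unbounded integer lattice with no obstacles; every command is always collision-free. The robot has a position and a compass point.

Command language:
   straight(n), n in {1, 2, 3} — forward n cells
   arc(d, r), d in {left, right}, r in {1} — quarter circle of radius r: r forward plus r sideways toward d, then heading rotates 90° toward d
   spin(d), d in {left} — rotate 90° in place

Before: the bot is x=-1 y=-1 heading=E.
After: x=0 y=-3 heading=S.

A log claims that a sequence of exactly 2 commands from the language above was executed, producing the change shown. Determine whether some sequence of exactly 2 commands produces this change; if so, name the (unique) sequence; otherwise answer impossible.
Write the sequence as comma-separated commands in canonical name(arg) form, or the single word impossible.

key: position moved to (0,-3) AND the heading swung to S — translation plus rotation needed
from: x=-1 y=-1 heading=E
[1] after arc(right, 1): x=0 y=-2 heading=S
[2] after straight(1): x=0 y=-3 heading=S
all 36 alternatives checked — unique.

arc(right, 1), straight(1)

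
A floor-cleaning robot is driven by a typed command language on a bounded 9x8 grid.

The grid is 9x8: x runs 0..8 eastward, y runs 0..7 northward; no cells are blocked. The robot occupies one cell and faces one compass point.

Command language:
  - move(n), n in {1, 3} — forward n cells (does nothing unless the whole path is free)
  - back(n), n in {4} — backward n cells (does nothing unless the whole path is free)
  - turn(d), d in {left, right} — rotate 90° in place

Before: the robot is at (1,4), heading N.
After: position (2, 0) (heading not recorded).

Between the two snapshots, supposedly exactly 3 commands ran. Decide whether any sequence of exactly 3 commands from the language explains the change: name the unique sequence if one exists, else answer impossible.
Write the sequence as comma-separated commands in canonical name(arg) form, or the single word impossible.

key: running move(1) before back(4) would end elsewhere — order is forced
t0: at (1,4), heading N
1. back(4) → at (1,0), heading N
2. turn(right) → at (1,0), heading E
3. move(1) → at (2,0), heading E
uniquely the one of 125 3-step routes that fits.

back(4), turn(right), move(1)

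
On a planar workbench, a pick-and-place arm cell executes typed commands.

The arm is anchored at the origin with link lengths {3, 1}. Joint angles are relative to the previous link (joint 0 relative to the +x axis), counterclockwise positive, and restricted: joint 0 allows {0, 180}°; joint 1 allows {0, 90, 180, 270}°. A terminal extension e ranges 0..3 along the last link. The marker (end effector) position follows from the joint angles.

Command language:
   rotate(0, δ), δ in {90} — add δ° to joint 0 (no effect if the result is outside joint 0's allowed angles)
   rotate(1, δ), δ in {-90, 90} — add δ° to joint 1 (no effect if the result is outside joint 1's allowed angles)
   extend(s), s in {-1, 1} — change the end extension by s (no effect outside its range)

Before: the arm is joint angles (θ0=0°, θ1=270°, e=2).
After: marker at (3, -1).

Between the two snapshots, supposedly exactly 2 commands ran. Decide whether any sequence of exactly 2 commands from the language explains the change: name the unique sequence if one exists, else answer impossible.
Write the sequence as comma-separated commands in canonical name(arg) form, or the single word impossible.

start: joint angles (θ0=0°, θ1=270°, e=2)
t=1 extend(-1) ⇒ joint angles (θ0=0°, θ1=270°, e=1)
t=2 extend(-1) ⇒ joint angles (θ0=0°, θ1=270°, e=0)
no rival 2-sequence matches.

extend(-1), extend(-1)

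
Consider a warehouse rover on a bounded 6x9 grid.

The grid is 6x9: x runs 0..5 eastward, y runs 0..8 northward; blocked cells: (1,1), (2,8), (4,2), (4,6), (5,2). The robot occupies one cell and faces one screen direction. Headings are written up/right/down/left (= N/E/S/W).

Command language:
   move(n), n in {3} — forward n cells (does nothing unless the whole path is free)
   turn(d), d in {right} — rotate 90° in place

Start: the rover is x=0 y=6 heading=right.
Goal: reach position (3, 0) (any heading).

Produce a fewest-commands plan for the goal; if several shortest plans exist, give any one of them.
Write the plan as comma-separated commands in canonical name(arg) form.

from: x=0 y=6 heading=right
1. move(3) → x=3 y=6 heading=right
2. turn(right) → x=3 y=6 heading=down
3. move(3) → x=3 y=3 heading=down
4. move(3) → x=3 y=0 heading=down
minimal: 4 command(s), checked below 4.

move(3), turn(right), move(3), move(3)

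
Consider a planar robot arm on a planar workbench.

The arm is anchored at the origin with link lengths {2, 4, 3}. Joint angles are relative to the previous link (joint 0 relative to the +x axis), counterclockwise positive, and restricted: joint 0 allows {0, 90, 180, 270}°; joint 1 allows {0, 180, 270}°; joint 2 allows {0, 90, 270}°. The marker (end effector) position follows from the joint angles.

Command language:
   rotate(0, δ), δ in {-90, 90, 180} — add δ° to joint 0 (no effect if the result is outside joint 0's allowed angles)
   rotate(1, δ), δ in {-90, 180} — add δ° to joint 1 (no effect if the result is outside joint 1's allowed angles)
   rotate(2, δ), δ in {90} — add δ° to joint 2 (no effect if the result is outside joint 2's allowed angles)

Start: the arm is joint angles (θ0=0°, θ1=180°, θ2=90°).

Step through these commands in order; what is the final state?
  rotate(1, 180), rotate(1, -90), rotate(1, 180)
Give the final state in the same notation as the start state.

start: joint angles (θ0=0°, θ1=180°, θ2=90°)
[1] after rotate(1, 180): joint angles (θ0=0°, θ1=0°, θ2=90°)
[2] after rotate(1, -90): joint angles (θ0=0°, θ1=270°, θ2=90°)
[3] after rotate(1, 180): joint angles (θ0=0°, θ1=270°, θ2=90°)

joint angles (θ0=0°, θ1=270°, θ2=90°)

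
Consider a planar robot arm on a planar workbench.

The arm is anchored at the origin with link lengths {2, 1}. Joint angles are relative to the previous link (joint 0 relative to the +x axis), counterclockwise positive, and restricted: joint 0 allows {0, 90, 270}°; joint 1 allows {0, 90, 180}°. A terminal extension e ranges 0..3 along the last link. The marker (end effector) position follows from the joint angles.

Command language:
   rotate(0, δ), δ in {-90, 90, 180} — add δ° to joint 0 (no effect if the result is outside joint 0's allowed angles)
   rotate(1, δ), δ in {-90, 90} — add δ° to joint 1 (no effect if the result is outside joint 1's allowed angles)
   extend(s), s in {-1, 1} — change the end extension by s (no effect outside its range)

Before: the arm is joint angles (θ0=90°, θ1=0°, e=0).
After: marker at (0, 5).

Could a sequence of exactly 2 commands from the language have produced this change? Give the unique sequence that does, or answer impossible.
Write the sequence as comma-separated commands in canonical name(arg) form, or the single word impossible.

start: joint angles (θ0=90°, θ1=0°, e=0)
[1] after extend(1): joint angles (θ0=90°, θ1=0°, e=1)
[2] after extend(1): joint angles (θ0=90°, θ1=0°, e=2)
no other 2-command option fits: unique.

extend(1), extend(1)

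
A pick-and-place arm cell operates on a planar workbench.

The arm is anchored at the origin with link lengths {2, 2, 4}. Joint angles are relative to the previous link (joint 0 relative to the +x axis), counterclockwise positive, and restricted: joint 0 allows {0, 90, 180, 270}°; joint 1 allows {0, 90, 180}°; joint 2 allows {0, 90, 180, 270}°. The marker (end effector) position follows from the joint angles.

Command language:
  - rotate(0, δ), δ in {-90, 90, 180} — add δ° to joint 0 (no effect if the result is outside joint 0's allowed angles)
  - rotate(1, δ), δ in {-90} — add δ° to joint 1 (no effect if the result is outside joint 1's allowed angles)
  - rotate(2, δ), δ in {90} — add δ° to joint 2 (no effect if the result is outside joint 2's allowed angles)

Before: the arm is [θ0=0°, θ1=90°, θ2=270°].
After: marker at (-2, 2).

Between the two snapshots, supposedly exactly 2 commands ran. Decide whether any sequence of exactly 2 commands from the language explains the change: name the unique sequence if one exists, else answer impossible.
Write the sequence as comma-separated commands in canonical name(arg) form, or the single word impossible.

rotate(2, 90), rotate(2, 90)

start: [θ0=0°, θ1=90°, θ2=270°]
t=1 rotate(2, 90) ⇒ [θ0=0°, θ1=90°, θ2=0°]
t=2 rotate(2, 90) ⇒ [θ0=0°, θ1=90°, θ2=90°]
uniquely the one of 25 2-step routes that fits.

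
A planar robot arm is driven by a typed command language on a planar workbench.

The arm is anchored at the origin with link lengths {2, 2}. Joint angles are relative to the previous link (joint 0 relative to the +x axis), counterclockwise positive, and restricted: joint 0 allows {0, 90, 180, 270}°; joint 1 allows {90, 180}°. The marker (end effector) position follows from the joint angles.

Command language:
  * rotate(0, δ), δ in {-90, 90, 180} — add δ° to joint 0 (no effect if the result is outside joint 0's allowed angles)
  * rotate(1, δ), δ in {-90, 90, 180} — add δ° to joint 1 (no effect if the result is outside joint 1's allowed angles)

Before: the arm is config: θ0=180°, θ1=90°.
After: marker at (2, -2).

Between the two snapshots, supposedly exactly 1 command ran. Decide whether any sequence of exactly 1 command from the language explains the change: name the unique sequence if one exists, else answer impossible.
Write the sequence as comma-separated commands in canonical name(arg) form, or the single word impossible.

rotate(0, 90)

t0: config: θ0=180°, θ1=90°
[1] after rotate(0, 90): config: θ0=270°, θ1=90°
no other 1-command option fits: unique.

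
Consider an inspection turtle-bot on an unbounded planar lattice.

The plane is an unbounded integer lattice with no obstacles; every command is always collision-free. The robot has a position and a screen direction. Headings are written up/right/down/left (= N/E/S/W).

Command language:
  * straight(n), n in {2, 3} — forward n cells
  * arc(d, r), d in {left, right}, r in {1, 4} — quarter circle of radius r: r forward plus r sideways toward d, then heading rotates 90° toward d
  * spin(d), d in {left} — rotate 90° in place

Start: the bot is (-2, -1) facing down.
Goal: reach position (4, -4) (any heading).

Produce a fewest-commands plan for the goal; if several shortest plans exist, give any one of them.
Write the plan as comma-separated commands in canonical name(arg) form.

start: (-2, -1) facing down
[1] after straight(2): (-2, -3) facing down
[2] after arc(left, 1): (-1, -4) facing right
[3] after straight(2): (1, -4) facing right
[4] after straight(3): (4, -4) facing right
no 3-step plan works, so 4 is optimal.

straight(2), arc(left, 1), straight(2), straight(3)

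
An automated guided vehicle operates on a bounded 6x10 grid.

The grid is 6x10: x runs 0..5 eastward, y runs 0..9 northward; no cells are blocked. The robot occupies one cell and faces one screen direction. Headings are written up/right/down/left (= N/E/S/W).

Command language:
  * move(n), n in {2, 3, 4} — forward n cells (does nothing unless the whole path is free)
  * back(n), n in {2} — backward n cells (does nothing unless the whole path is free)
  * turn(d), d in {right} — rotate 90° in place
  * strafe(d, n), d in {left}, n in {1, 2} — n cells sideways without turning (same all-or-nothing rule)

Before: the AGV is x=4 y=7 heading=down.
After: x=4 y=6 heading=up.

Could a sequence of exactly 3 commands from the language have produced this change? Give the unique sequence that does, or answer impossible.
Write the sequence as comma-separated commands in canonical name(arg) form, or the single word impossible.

turn(right), strafe(left, 1), turn(right)

key: cell and facing (now N) both changed — the 3 commands mix motion and turning
t0: x=4 y=7 heading=down
[1] after turn(right): x=4 y=7 heading=left
[2] after strafe(left, 1): x=4 y=6 heading=left
[3] after turn(right): x=4 y=6 heading=up
all 343 alternatives checked — unique.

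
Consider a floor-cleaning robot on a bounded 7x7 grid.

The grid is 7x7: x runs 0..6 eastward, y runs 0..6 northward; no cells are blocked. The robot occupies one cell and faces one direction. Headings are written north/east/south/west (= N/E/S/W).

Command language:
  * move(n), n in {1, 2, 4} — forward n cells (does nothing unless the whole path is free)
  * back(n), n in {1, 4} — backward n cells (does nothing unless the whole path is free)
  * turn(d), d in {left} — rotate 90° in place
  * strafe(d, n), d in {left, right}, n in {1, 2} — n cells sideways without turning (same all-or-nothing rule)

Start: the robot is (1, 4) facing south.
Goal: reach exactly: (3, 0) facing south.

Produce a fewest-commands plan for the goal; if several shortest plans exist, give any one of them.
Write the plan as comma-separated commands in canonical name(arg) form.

move(4), strafe(left, 2)

start: (1, 4) facing south
[1] after move(4): (1, 0) facing south
[2] after strafe(left, 2): (3, 0) facing south
no 1-step plan works, so 2 is optimal.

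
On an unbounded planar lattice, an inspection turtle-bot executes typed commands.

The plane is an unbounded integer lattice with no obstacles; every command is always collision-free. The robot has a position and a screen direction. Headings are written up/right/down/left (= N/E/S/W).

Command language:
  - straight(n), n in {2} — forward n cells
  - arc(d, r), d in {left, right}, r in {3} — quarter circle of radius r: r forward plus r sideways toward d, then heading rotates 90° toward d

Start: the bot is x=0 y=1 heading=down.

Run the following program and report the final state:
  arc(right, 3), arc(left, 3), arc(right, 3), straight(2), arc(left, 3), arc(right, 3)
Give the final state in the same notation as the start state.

t0: x=0 y=1 heading=down
[1] after arc(right, 3): x=-3 y=-2 heading=left
[2] after arc(left, 3): x=-6 y=-5 heading=down
[3] after arc(right, 3): x=-9 y=-8 heading=left
[4] after straight(2): x=-11 y=-8 heading=left
[5] after arc(left, 3): x=-14 y=-11 heading=down
[6] after arc(right, 3): x=-17 y=-14 heading=left

x=-17 y=-14 heading=left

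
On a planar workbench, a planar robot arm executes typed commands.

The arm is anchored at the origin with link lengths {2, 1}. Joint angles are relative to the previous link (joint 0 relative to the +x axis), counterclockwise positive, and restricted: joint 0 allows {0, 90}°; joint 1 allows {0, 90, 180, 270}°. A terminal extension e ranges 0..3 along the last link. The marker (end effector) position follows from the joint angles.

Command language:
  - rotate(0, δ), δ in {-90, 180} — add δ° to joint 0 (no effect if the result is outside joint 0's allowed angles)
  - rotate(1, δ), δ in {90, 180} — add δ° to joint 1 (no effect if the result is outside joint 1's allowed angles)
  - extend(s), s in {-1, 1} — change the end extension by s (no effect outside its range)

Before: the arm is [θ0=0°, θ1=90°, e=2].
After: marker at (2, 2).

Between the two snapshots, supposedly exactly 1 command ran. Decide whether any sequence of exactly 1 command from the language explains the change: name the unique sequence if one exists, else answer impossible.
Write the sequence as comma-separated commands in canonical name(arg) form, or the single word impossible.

extend(-1)

initial: [θ0=0°, θ1=90°, e=2]
1. extend(-1) → [θ0=0°, θ1=90°, e=1]
no other 1-command option fits: unique.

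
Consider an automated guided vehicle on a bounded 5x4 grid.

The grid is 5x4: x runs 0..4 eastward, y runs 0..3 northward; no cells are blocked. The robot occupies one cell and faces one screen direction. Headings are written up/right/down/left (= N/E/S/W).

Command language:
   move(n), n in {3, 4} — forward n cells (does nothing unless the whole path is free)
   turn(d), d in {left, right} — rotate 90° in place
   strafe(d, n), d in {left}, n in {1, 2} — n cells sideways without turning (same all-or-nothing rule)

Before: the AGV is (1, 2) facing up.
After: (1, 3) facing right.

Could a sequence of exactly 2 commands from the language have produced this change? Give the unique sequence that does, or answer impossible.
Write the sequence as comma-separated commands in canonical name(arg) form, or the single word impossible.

turn(right), strafe(left, 1)

key: running strafe(left, 1) before turn(right) would end elsewhere — order is forced
t0: (1, 2) facing up
step 1 (turn(right)): (1, 2) facing right
step 2 (strafe(left, 1)): (1, 3) facing right
no rival 2-sequence matches.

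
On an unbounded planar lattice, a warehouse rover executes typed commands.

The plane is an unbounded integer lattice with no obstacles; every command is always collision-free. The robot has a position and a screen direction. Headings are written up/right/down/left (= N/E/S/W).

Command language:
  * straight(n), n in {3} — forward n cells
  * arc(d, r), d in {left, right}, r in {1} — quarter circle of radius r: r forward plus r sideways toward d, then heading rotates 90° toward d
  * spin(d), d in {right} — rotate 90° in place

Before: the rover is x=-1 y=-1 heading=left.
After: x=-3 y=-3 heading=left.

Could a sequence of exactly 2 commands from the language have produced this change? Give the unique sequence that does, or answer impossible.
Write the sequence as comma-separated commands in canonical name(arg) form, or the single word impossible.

arc(left, 1), arc(right, 1)

key: order matters: swapping arc(left, 1) and arc(right, 1) lands elsewhere
initial: x=-1 y=-1 heading=left
t=1 arc(left, 1) ⇒ x=-2 y=-2 heading=down
t=2 arc(right, 1) ⇒ x=-3 y=-3 heading=left
no rival 2-sequence matches.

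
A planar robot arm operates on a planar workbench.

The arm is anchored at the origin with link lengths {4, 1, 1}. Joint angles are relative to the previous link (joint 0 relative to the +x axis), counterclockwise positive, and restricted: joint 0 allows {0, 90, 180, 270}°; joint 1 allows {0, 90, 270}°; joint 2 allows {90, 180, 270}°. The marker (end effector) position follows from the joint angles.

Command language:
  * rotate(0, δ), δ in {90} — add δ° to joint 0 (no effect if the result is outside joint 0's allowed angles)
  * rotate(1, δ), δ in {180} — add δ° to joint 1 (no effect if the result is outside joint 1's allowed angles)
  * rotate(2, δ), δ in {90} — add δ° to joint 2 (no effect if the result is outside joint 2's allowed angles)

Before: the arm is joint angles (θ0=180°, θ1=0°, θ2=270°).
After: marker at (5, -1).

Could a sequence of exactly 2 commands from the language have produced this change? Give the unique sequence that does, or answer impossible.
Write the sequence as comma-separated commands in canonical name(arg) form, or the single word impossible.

rotate(0, 90), rotate(0, 90)

start: joint angles (θ0=180°, θ1=0°, θ2=270°)
step 1 (rotate(0, 90)): joint angles (θ0=270°, θ1=0°, θ2=270°)
step 2 (rotate(0, 90)): joint angles (θ0=0°, θ1=0°, θ2=270°)
all 9 alternatives checked — unique.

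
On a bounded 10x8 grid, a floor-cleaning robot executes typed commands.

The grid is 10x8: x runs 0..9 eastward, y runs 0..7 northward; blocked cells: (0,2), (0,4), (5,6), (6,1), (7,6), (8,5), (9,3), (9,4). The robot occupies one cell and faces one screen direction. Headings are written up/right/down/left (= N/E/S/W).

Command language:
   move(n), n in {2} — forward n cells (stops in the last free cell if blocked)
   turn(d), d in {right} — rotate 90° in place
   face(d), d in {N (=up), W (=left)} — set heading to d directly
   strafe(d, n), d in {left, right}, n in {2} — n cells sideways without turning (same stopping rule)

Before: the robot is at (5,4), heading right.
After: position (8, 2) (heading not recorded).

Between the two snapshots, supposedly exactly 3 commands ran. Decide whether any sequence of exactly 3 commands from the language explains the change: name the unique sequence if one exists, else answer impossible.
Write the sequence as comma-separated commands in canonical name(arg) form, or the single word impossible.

key: running strafe(right, 2) before move(2) would end elsewhere — order is forced
begin: at (5,4), heading right
step 1 (move(2)): at (7,4), heading right
step 2 (move(2)): at (8,4), heading right
step 3 (strafe(right, 2)): at (8,2), heading right
all 216 alternatives checked — unique.

move(2), move(2), strafe(right, 2)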